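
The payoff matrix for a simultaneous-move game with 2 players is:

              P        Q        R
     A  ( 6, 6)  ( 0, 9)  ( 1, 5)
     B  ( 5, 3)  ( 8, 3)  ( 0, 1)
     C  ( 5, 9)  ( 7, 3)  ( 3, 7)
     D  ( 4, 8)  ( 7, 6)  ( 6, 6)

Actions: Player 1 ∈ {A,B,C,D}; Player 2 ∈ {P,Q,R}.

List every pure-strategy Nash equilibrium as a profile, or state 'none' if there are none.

(A,P): not NE [P2→Q gives 9>6]
(A,Q): not NE [P1→B gives 8>0]
(A,R): not NE [P1→D gives 6>1; P2→Q gives 9>5]
(B,P): not NE [P1→A gives 6>5]
(B,Q): NE
(B,R): not NE [P1→D gives 6>0; P2→Q gives 3>1]
(C,P): not NE [P1→A gives 6>5]
(C,Q): not NE [P1→B gives 8>7; P2→P gives 9>3]
(C,R): not NE [P1→D gives 6>3; P2→P gives 9>7]
(D,P): not NE [P1→A gives 6>4]
(D,Q): not NE [P1→B gives 8>7; P2→P gives 8>6]
(D,R): not NE [P2→P gives 8>6]

Nash profiles: (B,Q)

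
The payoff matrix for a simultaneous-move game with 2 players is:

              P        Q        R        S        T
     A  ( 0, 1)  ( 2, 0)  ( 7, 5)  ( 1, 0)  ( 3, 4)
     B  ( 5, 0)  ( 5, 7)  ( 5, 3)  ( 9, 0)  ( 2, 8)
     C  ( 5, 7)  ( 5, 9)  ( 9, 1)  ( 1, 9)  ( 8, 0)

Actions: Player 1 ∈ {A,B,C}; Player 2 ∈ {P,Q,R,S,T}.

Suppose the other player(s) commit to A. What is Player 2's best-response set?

P2 best: {R}

u_2(P vs A) = 1
u_2(Q vs A) = 0
u_2(R vs A) = 5
u_2(S vs A) = 0
u_2(T vs A) = 4
max payoff 5 at {R}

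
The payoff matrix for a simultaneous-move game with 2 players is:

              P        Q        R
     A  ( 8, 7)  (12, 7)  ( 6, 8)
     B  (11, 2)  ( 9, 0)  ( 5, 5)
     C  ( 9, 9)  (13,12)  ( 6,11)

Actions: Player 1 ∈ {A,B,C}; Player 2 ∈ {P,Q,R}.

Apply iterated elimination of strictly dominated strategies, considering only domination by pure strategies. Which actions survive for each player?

P2 drop P (R beats it: A:8>7 B:5>2 C:11>9)
P1 drop B (A beats it: Q:12>9 R:6>5)
P1→{A,C} P2→{Q,R}

IESDS → P1:{A,C} P2:{Q,R}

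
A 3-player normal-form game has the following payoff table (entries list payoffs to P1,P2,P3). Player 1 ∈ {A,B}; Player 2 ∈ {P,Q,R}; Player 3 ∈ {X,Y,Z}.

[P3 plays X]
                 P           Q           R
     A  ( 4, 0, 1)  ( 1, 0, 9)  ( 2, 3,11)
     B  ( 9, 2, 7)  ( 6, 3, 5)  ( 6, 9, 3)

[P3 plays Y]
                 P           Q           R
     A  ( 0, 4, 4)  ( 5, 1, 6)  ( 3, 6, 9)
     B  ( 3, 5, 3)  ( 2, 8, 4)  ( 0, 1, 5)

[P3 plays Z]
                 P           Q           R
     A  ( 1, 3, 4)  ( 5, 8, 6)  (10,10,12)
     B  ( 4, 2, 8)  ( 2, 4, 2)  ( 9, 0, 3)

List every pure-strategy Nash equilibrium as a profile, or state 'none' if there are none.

NE set: (A,R,Z)

(A,P,X): not NE [P1→B gives 9>4; P2→R gives 3>0; P3→Z gives 4>1]
(A,P,Y): not NE [P1→B gives 3>0; P2→R gives 6>4]
(A,P,Z): not NE [P1→B gives 4>1; P2→R gives 10>3]
(A,Q,X): not NE [P1→B gives 6>1; P2→R gives 3>0]
(A,Q,Y): not NE [P2→R gives 6>1; P3→X gives 9>6]
(A,Q,Z): not NE [P2→R gives 10>8; P3→X gives 9>6]
(A,R,X): not NE [P1→B gives 6>2; P3→Z gives 12>11]
(A,R,Y): not NE [P3→Z gives 12>9]
(A,R,Z): NE
(B,P,X): not NE [P2→R gives 9>2; P3→Z gives 8>7]
(B,P,Y): not NE [P2→Q gives 8>5; P3→Z gives 8>3]
(B,P,Z): not NE [P2→Q gives 4>2]
(B,Q,X): not NE [P2→R gives 9>3]
(B,Q,Y): not NE [P1→A gives 5>2; P3→X gives 5>4]
(B,Q,Z): not NE [P1→A gives 5>2; P3→X gives 5>2]
(B,R,X): not NE [P3→Y gives 5>3]
(B,R,Y): not NE [P1→A gives 3>0; P2→Q gives 8>1]
(B,R,Z): not NE [P1→A gives 10>9; P2→Q gives 4>0; P3→Y gives 5>3]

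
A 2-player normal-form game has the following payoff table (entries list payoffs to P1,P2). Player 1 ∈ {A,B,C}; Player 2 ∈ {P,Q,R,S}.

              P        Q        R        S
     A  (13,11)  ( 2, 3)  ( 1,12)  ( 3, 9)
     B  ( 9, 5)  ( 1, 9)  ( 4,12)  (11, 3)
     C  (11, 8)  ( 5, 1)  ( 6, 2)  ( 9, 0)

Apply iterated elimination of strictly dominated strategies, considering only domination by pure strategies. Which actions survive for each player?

P2 drop Q (R beats it: A:12>3 B:12>9 C:2>1)
P2 drop S (P beats it: A:11>9 B:5>3 C:8>0)
P1 drop B (C beats it: P:11>9 R:6>4)
P1→{A,C} P2→{P,R}

IESDS → P1:{A,C} P2:{P,R}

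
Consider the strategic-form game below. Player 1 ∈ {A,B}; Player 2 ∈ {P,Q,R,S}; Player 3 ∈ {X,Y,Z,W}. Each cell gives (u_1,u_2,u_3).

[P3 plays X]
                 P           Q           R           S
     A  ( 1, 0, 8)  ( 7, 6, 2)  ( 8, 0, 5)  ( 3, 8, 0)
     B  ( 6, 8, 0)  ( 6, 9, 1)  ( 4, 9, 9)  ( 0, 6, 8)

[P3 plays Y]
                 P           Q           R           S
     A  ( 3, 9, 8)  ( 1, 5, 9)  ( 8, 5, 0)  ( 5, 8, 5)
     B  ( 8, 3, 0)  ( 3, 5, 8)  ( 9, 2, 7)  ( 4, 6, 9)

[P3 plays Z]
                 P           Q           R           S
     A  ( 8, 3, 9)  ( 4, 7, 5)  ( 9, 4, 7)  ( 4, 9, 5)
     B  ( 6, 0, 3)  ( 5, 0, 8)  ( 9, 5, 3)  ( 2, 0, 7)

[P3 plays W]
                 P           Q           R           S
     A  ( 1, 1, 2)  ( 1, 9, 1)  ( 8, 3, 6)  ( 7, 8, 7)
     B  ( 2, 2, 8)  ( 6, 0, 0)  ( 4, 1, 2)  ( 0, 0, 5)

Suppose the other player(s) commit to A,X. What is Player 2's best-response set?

P2 best: {S}

u_2(P vs A,X) = 0
u_2(Q vs A,X) = 6
u_2(R vs A,X) = 0
u_2(S vs A,X) = 8
max payoff 8 at {S}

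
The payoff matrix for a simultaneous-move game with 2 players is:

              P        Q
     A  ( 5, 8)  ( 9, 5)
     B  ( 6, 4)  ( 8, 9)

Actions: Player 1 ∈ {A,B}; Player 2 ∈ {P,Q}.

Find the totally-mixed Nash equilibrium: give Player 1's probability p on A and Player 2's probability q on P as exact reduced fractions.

P1 indiff ⇒ q·5+(1-q)·9 = q·6+(1-q)·8 ⇒ q(-1) = (1-q)(-1) ⇒ q = 1/2
P2 indiff ⇒ p·8+(1-p)·4 = p·5+(1-p)·9 ⇒ p(3) = (1-p)(5) ⇒ p = 5/8

p=5/8, q=1/2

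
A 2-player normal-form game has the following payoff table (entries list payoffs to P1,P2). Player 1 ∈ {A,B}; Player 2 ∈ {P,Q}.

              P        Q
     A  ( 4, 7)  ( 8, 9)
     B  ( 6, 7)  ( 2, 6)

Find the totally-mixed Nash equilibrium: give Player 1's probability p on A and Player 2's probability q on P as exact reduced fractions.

(p,q) = (1/3, 3/4)

P1 indiff ⇒ q·4+(1-q)·8 = q·6+(1-q)·2 ⇒ q(-2) = (1-q)(-6) ⇒ q = 3/4
P2 indiff ⇒ p·7+(1-p)·7 = p·9+(1-p)·6 ⇒ p(-2) = (1-p)(-1) ⇒ p = 1/3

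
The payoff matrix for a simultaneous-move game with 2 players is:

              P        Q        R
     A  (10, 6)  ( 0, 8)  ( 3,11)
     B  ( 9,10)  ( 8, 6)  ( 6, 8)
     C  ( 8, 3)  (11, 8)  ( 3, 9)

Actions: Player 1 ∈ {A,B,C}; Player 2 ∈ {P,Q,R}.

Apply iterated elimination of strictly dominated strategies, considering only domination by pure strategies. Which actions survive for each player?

P2 drop Q (R beats it: A:11>8 B:8>6 C:9>8)
P1 drop C (B beats it: P:9>8 R:6>3)
P1→{A,B} P2→{P,R}

IESDS → P1:{A,B} P2:{P,R}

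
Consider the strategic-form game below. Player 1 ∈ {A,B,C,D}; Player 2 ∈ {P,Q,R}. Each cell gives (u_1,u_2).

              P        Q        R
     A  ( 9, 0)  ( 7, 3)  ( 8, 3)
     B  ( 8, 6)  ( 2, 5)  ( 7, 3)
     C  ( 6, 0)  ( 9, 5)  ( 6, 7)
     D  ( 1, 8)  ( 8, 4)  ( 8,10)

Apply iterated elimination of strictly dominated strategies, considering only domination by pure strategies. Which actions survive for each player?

Survivors P1:{A,C,D} P2:{Q,R}

P1 drop B (A beats it: P:9>8 Q:7>2 R:8>7)
P2 drop P (R beats it: A:3>0 C:7>0 D:10>8)
P1→{A,C,D} P2→{Q,R}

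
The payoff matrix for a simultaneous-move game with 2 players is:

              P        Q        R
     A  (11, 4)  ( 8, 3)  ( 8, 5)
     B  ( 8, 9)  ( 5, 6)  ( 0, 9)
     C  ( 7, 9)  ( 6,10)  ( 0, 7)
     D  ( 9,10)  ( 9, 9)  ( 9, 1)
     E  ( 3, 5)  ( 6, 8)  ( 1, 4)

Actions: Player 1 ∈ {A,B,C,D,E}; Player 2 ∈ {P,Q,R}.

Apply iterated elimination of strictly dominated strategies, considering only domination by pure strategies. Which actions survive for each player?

P1 drop B (A beats it: P:11>8 Q:8>5 R:8>0)
P1 drop C (A beats it: P:11>7 Q:8>6 R:8>0)
P1 drop E (A beats it: P:11>3 Q:8>6 R:8>1)
P2 drop Q (P beats it: A:4>3 D:10>9)
P1→{A,D} P2→{P,R}

Remaining: P1:{A,D} P2:{P,R}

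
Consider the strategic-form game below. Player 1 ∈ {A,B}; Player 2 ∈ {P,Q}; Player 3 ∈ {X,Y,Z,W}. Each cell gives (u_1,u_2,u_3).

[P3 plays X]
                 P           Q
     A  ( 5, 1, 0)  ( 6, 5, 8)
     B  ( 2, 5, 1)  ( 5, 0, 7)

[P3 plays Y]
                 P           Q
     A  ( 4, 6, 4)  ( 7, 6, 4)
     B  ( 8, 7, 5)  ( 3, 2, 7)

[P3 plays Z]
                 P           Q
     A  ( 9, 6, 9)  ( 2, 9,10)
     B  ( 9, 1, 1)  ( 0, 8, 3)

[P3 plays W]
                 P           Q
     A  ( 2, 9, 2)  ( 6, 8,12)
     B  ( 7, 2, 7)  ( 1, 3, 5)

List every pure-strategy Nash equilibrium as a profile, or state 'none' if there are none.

(A,P,X): not NE [P2→Q gives 5>1; P3→Z gives 9>0]
(A,P,Y): not NE [P1→B gives 8>4; P3→Z gives 9>4]
(A,P,Z): not NE [P2→Q gives 9>6]
(A,P,W): not NE [P1→B gives 7>2; P3→Z gives 9>2]
(A,Q,X): not NE [P3→W gives 12>8]
(A,Q,Y): not NE [P3→W gives 12>4]
(A,Q,Z): not NE [P3→W gives 12>10]
(A,Q,W): not NE [P2→P gives 9>8]
(B,P,X): not NE [P1→A gives 5>2; P3→W gives 7>1]
(B,P,Y): not NE [P3→W gives 7>5]
(B,P,Z): not NE [P2→Q gives 8>1; P3→W gives 7>1]
(B,P,W): not NE [P2→Q gives 3>2]
(B,Q,X): not NE [P1→A gives 6>5; P2→P gives 5>0]
(B,Q,Y): not NE [P1→A gives 7>3; P2→P gives 7>2]
(B,Q,Z): not NE [P1→A gives 2>0; P3→Y gives 7>3]
(B,Q,W): not NE [P1→A gives 6>1; P3→Y gives 7>5]

PSNE: ∅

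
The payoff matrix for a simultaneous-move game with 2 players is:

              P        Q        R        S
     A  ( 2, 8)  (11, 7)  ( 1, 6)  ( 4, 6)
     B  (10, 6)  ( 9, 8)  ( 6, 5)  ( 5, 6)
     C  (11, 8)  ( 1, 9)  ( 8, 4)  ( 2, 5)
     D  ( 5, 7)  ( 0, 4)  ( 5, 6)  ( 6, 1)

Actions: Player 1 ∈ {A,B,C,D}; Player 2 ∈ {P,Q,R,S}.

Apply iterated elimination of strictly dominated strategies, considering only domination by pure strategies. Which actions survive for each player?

Survivors P1:{A,B,C} P2:{P,Q}

P2 drop R (P beats it: A:8>6 B:6>5 C:8>4 D:7>6)
P2 drop S (Q beats it: A:7>6 B:8>6 C:9>5 D:4>1)
P1 drop D (B beats it: P:10>5 Q:9>0)
P1→{A,B,C} P2→{P,Q}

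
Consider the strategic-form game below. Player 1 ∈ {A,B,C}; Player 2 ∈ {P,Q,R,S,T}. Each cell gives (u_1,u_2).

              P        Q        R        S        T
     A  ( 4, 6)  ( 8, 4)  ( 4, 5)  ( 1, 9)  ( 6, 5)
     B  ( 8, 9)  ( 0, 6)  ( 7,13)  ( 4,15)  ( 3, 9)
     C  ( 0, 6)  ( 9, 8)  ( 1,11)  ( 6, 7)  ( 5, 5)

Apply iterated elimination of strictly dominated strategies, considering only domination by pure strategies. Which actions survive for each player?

IESDS → P1:{B,C} P2:{R,S}

P2 drop P (S beats it: A:9>6 B:15>9 C:7>6)
P2 drop Q (R beats it: A:5>4 B:13>6 C:11>8)
P2 drop T (S beats it: A:9>5 B:15>9 C:7>5)
P1 drop A (B beats it: R:7>4 S:4>1)
P1→{B,C} P2→{R,S}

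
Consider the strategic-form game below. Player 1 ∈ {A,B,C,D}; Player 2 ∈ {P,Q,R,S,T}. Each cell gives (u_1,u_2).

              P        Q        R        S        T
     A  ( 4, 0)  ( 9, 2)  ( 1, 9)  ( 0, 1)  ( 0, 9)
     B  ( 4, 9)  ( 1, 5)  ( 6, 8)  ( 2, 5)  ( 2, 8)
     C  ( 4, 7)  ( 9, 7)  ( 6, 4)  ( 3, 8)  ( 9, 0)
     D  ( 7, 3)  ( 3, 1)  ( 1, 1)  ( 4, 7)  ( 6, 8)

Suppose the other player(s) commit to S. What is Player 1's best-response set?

argmax u_1 = {D}

u_1(A vs S) = 0
u_1(B vs S) = 2
u_1(C vs S) = 3
u_1(D vs S) = 4
max payoff 4 at {D}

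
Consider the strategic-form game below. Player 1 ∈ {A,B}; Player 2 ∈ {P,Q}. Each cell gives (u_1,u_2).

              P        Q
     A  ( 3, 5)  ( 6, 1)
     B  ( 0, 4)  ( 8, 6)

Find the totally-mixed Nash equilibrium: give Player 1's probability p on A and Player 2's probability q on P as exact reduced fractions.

P1 indiff ⇒ q·3+(1-q)·6 = q·0+(1-q)·8 ⇒ q(3) = (1-q)(2) ⇒ q = 2/5
P2 indiff ⇒ p·5+(1-p)·4 = p·1+(1-p)·6 ⇒ p(4) = (1-p)(2) ⇒ p = 1/3

P1 mixes 1/3 on A; P2 mixes 2/5 on P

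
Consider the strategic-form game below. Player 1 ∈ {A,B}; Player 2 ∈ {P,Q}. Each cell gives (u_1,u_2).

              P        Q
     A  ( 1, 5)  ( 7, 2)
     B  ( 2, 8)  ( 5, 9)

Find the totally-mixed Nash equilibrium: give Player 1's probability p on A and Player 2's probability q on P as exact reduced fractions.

P1 indiff ⇒ q·1+(1-q)·7 = q·2+(1-q)·5 ⇒ q(-1) = (1-q)(-2) ⇒ q = 2/3
P2 indiff ⇒ p·5+(1-p)·8 = p·2+(1-p)·9 ⇒ p(3) = (1-p)(1) ⇒ p = 1/4

(p,q) = (1/4, 2/3)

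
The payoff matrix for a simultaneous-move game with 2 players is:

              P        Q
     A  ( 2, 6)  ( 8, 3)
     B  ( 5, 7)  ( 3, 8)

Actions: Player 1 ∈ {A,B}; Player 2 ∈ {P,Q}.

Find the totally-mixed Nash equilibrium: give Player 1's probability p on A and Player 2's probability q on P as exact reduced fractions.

P1 indiff ⇒ q·2+(1-q)·8 = q·5+(1-q)·3 ⇒ q(-3) = (1-q)(-5) ⇒ q = 5/8
P2 indiff ⇒ p·6+(1-p)·7 = p·3+(1-p)·8 ⇒ p(3) = (1-p)(1) ⇒ p = 1/4

p=1/4, q=5/8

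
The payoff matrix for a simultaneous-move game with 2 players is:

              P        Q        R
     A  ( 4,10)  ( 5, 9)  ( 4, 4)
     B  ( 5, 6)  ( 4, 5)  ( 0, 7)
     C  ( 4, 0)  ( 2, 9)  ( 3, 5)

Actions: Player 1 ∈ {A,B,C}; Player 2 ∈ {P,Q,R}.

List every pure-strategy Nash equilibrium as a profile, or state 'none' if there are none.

(A,P): not NE [P1→B gives 5>4]
(A,Q): not NE [P2→P gives 10>9]
(A,R): not NE [P2→P gives 10>4]
(B,P): not NE [P2→R gives 7>6]
(B,Q): not NE [P1→A gives 5>4; P2→R gives 7>5]
(B,R): not NE [P1→A gives 4>0]
(C,P): not NE [P1→B gives 5>4; P2→Q gives 9>0]
(C,Q): not NE [P1→A gives 5>2]
(C,R): not NE [P1→A gives 4>3; P2→Q gives 9>5]

No pure NE.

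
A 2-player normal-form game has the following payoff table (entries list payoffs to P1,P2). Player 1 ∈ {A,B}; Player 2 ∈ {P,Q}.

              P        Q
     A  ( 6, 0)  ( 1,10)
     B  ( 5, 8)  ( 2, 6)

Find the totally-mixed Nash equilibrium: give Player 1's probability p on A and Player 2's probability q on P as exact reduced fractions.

P1 indiff ⇒ q·6+(1-q)·1 = q·5+(1-q)·2 ⇒ q(1) = (1-q)(1) ⇒ q = 1/2
P2 indiff ⇒ p·0+(1-p)·8 = p·10+(1-p)·6 ⇒ p(-10) = (1-p)(-2) ⇒ p = 1/6

p=1/6, q=1/2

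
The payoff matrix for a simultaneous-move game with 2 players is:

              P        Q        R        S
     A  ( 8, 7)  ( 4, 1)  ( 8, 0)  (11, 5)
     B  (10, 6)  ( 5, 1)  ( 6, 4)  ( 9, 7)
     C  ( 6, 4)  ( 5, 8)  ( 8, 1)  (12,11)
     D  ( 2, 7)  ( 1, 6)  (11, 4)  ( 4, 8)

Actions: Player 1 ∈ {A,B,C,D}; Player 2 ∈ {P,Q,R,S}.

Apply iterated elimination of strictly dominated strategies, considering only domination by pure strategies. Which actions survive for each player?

Remaining: P1:{A,B,C} P2:{P,S}

P2 drop Q (S beats it: A:5>1 B:7>1 C:11>8 D:8>6)
P2 drop R (P beats it: A:7>0 B:6>4 C:4>1 D:7>4)
P1 drop D (A beats it: P:8>2 S:11>4)
P1→{A,B,C} P2→{P,S}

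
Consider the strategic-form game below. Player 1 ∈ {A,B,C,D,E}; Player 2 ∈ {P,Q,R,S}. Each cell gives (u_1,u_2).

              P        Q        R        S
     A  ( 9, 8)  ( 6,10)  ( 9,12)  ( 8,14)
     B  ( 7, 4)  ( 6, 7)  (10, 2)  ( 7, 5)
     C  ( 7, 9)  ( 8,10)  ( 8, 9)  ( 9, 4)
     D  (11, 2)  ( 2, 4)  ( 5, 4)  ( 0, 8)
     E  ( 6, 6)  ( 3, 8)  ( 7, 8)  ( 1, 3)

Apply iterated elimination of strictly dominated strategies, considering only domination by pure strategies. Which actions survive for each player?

P1 drop E (A beats it: P:9>6 Q:6>3 R:9>7 S:8>1)
P2 drop P (Q beats it: A:10>8 B:7>4 C:10>9 D:4>2)
P1 drop D (A beats it: Q:6>2 R:9>5 S:8>0)
P1→{A,B,C} P2→{Q,R,S}

IESDS → P1:{A,B,C} P2:{Q,R,S}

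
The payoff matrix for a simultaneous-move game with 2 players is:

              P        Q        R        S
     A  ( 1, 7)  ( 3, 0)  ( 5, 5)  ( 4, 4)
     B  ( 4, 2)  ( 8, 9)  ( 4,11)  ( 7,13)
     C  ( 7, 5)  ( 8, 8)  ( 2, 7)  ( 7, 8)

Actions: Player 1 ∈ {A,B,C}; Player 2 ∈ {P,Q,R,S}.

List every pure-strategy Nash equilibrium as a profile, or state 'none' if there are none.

PSNE = {(B,S), (C,Q), (C,S)}

(A,P): not NE [P1→C gives 7>1]
(A,Q): not NE [P1→C gives 8>3; P2→P gives 7>0]
(A,R): not NE [P2→P gives 7>5]
(A,S): not NE [P1→C gives 7>4; P2→P gives 7>4]
(B,P): not NE [P1→C gives 7>4; P2→S gives 13>2]
(B,Q): not NE [P2→S gives 13>9]
(B,R): not NE [P1→A gives 5>4; P2→S gives 13>11]
(B,S): NE
(C,P): not NE [P2→S gives 8>5]
(C,Q): NE
(C,R): not NE [P1→A gives 5>2; P2→S gives 8>7]
(C,S): NE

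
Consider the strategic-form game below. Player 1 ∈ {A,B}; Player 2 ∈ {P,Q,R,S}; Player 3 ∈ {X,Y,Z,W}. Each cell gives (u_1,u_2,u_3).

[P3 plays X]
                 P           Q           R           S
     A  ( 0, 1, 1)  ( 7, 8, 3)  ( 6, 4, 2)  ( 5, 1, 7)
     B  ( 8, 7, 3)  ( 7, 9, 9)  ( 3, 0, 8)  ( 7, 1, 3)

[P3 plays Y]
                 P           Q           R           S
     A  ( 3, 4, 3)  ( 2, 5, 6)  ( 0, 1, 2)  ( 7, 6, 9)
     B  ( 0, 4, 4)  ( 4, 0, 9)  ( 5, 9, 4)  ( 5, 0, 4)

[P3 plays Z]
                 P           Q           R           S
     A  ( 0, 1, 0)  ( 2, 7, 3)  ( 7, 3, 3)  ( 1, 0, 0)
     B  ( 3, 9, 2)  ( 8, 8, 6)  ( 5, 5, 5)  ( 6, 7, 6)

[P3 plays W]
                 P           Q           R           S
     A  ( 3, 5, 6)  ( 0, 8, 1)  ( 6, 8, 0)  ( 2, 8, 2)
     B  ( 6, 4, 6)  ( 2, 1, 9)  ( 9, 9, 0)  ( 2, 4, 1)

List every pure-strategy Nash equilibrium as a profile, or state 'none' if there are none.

Nash profiles: (A,S,Y), (B,Q,X)

(A,P,X): not NE [P1→B gives 8>0; P2→Q gives 8>1; P3→W gives 6>1]
(A,P,Y): not NE [P2→S gives 6>4; P3→W gives 6>3]
(A,P,Z): not NE [P1→B gives 3>0; P2→Q gives 7>1; P3→W gives 6>0]
(A,P,W): not NE [P1→B gives 6>3; P2→S gives 8>5]
(A,Q,X): not NE [P3→Y gives 6>3]
(A,Q,Y): not NE [P1→B gives 4>2; P2→S gives 6>5]
(A,Q,Z): not NE [P1→B gives 8>2; P3→Y gives 6>3]
(A,Q,W): not NE [P1→B gives 2>0; P3→Y gives 6>1]
(A,R,X): not NE [P2→Q gives 8>4; P3→Z gives 3>2]
(A,R,Y): not NE [P1→B gives 5>0; P2→S gives 6>1; P3→Z gives 3>2]
(A,R,Z): not NE [P2→Q gives 7>3]
(A,R,W): not NE [P1→B gives 9>6; P3→Z gives 3>0]
(A,S,X): not NE [P1→B gives 7>5; P2→Q gives 8>1; P3→Y gives 9>7]
(A,S,Y): NE
(A,S,Z): not NE [P1→B gives 6>1; P2→Q gives 7>0; P3→Y gives 9>0]
(A,S,W): not NE [P3→Y gives 9>2]
(B,P,X): not NE [P2→Q gives 9>7; P3→W gives 6>3]
(B,P,Y): not NE [P1→A gives 3>0; P2→R gives 9>4; P3→W gives 6>4]
(B,P,Z): not NE [P3→W gives 6>2]
(B,P,W): not NE [P2→R gives 9>4]
(B,Q,X): NE
(B,Q,Y): not NE [P2→R gives 9>0]
(B,Q,Z): not NE [P2→P gives 9>8; P3→W gives 9>6]
(B,Q,W): not NE [P2→R gives 9>1]
(B,R,X): not NE [P1→A gives 6>3; P2→Q gives 9>0]
(B,R,Y): not NE [P3→X gives 8>4]
(B,R,Z): not NE [P1→A gives 7>5; P2→P gives 9>5; P3→X gives 8>5]
(B,R,W): not NE [P3→X gives 8>0]
(B,S,X): not NE [P2→Q gives 9>1; P3→Z gives 6>3]
(B,S,Y): not NE [P1→A gives 7>5; P2→R gives 9>0; P3→Z gives 6>4]
(B,S,Z): not NE [P2→P gives 9>7]
(B,S,W): not NE [P2→R gives 9>4; P3→Z gives 6>1]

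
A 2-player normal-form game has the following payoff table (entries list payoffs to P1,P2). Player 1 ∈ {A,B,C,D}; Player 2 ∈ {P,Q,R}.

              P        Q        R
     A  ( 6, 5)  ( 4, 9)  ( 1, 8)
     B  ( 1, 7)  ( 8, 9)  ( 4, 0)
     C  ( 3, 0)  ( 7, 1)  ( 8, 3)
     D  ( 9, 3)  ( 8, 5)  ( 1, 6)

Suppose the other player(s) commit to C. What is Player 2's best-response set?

argmax u_2 = {R}

u_2(P vs C) = 0
u_2(Q vs C) = 1
u_2(R vs C) = 3
max payoff 3 at {R}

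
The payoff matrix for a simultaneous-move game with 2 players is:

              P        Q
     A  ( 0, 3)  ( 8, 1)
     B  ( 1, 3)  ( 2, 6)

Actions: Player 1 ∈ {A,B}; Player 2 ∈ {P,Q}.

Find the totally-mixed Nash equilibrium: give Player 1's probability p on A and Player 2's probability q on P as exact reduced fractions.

P1 indiff ⇒ q·0+(1-q)·8 = q·1+(1-q)·2 ⇒ q(-1) = (1-q)(-6) ⇒ q = 6/7
P2 indiff ⇒ p·3+(1-p)·3 = p·1+(1-p)·6 ⇒ p(2) = (1-p)(3) ⇒ p = 3/5

(p,q) = (3/5, 6/7)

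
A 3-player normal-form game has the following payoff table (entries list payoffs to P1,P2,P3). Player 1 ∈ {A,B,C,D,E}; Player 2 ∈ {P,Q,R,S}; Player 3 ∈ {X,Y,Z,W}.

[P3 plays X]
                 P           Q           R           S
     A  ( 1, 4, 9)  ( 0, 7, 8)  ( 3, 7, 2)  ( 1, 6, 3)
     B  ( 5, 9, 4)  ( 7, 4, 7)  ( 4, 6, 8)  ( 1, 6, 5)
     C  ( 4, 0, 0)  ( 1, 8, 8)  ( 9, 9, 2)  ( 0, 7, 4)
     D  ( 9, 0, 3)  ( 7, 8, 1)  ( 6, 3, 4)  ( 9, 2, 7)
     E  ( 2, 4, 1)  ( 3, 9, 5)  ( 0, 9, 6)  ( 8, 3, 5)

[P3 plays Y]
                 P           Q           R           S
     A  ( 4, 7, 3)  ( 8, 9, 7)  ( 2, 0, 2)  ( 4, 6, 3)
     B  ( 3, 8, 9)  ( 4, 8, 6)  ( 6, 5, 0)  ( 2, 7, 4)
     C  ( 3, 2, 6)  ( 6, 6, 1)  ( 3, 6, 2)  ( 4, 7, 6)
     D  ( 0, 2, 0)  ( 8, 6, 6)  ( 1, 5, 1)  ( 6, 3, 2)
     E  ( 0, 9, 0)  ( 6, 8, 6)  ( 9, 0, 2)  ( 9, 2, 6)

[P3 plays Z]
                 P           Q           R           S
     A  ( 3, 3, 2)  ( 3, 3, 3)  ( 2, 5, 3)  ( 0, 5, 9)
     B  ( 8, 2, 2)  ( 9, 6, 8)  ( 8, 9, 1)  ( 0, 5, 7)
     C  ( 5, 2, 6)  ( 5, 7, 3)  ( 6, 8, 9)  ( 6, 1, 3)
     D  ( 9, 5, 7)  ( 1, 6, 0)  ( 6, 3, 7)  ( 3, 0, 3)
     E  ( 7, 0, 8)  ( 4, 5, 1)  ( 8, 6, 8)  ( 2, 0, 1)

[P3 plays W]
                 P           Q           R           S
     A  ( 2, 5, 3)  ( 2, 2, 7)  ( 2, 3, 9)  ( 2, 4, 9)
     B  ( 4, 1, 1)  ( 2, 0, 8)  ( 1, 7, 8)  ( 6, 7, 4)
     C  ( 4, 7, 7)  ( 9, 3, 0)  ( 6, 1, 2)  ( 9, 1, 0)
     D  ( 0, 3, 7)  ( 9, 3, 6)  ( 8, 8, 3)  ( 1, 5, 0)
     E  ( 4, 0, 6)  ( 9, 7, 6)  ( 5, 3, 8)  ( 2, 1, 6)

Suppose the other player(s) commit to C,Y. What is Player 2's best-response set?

P2 best: {S}

u_2(P vs C,Y) = 2
u_2(Q vs C,Y) = 6
u_2(R vs C,Y) = 6
u_2(S vs C,Y) = 7
max payoff 7 at {S}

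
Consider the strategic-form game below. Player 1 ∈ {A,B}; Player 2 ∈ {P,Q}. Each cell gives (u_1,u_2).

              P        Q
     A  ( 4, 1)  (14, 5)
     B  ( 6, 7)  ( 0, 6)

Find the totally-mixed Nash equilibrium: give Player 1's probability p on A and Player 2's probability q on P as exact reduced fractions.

P1 mixes 1/5 on A; P2 mixes 7/8 on P

P1 indiff ⇒ q·4+(1-q)·14 = q·6+(1-q)·0 ⇒ q(-2) = (1-q)(-14) ⇒ q = 7/8
P2 indiff ⇒ p·1+(1-p)·7 = p·5+(1-p)·6 ⇒ p(-4) = (1-p)(-1) ⇒ p = 1/5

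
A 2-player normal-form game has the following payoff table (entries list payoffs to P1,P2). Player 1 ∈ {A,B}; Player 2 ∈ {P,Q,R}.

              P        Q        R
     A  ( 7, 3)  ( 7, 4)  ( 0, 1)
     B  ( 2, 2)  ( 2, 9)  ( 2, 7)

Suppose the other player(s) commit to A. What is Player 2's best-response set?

u_2(P vs A) = 3
u_2(Q vs A) = 4
u_2(R vs A) = 1
max payoff 4 at {Q}

P2 best: {Q}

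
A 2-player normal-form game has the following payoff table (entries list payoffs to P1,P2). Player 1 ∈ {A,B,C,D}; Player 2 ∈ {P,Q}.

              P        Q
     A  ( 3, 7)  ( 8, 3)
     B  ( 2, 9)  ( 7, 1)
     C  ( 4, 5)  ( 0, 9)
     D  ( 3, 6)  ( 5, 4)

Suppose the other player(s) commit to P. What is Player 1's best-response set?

argmax u_1 = {C}

u_1(A vs P) = 3
u_1(B vs P) = 2
u_1(C vs P) = 4
u_1(D vs P) = 3
max payoff 4 at {C}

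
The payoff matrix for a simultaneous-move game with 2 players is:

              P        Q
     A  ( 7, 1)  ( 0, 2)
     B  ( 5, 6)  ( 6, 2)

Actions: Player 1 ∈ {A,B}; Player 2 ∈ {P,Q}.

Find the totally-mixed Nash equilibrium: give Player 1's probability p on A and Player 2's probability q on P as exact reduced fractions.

P1 indiff ⇒ q·7+(1-q)·0 = q·5+(1-q)·6 ⇒ q(2) = (1-q)(6) ⇒ q = 3/4
P2 indiff ⇒ p·1+(1-p)·6 = p·2+(1-p)·2 ⇒ p(-1) = (1-p)(-4) ⇒ p = 4/5

p=4/5, q=3/4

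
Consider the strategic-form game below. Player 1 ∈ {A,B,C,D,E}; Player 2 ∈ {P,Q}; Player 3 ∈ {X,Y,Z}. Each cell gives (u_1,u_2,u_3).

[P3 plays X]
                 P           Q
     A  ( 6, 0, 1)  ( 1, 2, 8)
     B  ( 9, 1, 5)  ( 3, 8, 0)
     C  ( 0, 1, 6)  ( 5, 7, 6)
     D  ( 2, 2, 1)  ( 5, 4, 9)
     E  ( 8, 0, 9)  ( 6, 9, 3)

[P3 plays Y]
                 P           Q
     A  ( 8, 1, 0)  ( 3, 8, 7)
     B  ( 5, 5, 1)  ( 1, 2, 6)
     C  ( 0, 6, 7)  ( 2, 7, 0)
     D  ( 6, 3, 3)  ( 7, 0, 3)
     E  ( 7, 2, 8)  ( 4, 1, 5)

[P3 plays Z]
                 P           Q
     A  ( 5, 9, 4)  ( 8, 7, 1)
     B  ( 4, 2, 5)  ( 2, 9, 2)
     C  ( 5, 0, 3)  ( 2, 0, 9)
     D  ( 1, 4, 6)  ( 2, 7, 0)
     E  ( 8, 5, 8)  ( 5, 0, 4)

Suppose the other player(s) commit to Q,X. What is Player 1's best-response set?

argmax u_1 = {E}

u_1(A vs Q,X) = 1
u_1(B vs Q,X) = 3
u_1(C vs Q,X) = 5
u_1(D vs Q,X) = 5
u_1(E vs Q,X) = 6
max payoff 6 at {E}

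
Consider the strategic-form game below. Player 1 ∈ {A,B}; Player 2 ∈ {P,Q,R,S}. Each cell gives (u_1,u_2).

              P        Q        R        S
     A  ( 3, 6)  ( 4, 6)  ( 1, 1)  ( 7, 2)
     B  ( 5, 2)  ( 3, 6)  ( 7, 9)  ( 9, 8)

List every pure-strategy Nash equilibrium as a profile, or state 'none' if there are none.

PSNE = {(A,Q), (B,R)}

(A,P): not NE [P1→B gives 5>3]
(A,Q): NE
(A,R): not NE [P1→B gives 7>1; P2→Q gives 6>1]
(A,S): not NE [P1→B gives 9>7; P2→Q gives 6>2]
(B,P): not NE [P2→R gives 9>2]
(B,Q): not NE [P1→A gives 4>3; P2→R gives 9>6]
(B,R): NE
(B,S): not NE [P2→R gives 9>8]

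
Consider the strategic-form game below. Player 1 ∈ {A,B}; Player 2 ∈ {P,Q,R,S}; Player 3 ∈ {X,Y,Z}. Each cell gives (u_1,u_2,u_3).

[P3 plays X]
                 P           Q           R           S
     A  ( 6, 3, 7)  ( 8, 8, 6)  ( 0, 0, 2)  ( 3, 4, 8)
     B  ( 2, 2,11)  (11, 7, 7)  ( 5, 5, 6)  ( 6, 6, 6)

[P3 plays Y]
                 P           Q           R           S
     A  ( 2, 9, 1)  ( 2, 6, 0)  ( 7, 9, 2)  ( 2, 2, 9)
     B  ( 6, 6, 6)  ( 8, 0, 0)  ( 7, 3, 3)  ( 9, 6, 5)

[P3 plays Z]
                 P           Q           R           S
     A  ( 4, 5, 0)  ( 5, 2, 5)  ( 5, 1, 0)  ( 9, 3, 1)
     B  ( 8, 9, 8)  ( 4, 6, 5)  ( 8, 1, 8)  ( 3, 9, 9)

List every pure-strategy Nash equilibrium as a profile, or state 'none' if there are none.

(A,P,X): not NE [P2→Q gives 8>3]
(A,P,Y): not NE [P1→B gives 6>2; P3→X gives 7>1]
(A,P,Z): not NE [P1→B gives 8>4; P3→X gives 7>0]
(A,Q,X): not NE [P1→B gives 11>8]
(A,Q,Y): not NE [P1→B gives 8>2; P2→R gives 9>6; P3→X gives 6>0]
(A,Q,Z): not NE [P2→P gives 5>2; P3→X gives 6>5]
(A,R,X): not NE [P1→B gives 5>0; P2→Q gives 8>0]
(A,R,Y): NE
(A,R,Z): not NE [P1→B gives 8>5; P2→P gives 5>1; P3→Y gives 2>0]
(A,S,X): not NE [P1→B gives 6>3; P2→Q gives 8>4; P3→Y gives 9>8]
(A,S,Y): not NE [P1→B gives 9>2; P2→R gives 9>2]
(A,S,Z): not NE [P2→P gives 5>3; P3→Y gives 9>1]
(B,P,X): not NE [P1→A gives 6>2; P2→Q gives 7>2]
(B,P,Y): not NE [P3→X gives 11>6]
(B,P,Z): not NE [P3→X gives 11>8]
(B,Q,X): NE
(B,Q,Y): not NE [P2→S gives 6>0; P3→X gives 7>0]
(B,Q,Z): not NE [P1→A gives 5>4; P2→S gives 9>6; P3→X gives 7>5]
(B,R,X): not NE [P2→Q gives 7>5; P3→Z gives 8>6]
(B,R,Y): not NE [P2→S gives 6>3; P3→Z gives 8>3]
(B,R,Z): not NE [P2→S gives 9>1]
(B,S,X): not NE [P2→Q gives 7>6; P3→Z gives 9>6]
(B,S,Y): not NE [P3→Z gives 9>5]
(B,S,Z): not NE [P1→A gives 9>3]

Nash profiles: (A,R,Y), (B,Q,X)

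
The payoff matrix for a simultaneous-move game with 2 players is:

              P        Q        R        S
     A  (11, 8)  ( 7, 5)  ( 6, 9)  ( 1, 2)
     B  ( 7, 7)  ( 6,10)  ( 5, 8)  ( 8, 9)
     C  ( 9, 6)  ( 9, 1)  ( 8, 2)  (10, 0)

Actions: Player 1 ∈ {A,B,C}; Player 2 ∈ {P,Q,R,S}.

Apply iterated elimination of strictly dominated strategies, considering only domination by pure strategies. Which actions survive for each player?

IESDS → P1:{A,C} P2:{P,R}

P1 drop B (C beats it: P:9>7 Q:9>6 R:8>5 S:10>8)
P2 drop Q (P beats it: A:8>5 C:6>1)
P2 drop S (P beats it: A:8>2 C:6>0)
P1→{A,C} P2→{P,R}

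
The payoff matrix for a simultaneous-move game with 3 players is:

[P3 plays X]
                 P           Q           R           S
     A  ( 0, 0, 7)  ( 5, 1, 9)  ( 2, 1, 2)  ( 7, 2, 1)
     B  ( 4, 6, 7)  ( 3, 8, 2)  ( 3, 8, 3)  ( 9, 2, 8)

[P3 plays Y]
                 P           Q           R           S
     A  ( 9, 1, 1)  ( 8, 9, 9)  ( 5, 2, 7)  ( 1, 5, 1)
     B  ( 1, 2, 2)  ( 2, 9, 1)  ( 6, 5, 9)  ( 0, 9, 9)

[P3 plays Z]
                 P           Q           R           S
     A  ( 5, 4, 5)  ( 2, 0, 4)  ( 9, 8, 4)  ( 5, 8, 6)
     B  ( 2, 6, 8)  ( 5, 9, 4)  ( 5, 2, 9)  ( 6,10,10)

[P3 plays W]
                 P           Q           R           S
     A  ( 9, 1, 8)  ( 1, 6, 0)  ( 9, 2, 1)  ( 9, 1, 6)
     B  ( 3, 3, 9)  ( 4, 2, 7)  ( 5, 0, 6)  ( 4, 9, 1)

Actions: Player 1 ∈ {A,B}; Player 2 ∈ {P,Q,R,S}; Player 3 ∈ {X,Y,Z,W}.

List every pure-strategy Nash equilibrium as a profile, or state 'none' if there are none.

(A,P,X): not NE [P1→B gives 4>0; P2→S gives 2>0; P3→W gives 8>7]
(A,P,Y): not NE [P2→Q gives 9>1; P3→W gives 8>1]
(A,P,Z): not NE [P2→S gives 8>4; P3→W gives 8>5]
(A,P,W): not NE [P2→Q gives 6>1]
(A,Q,X): not NE [P2→S gives 2>1]
(A,Q,Y): NE
(A,Q,Z): not NE [P1→B gives 5>2; P2→S gives 8>0; P3→Y gives 9>4]
(A,Q,W): not NE [P1→B gives 4>1; P3→Y gives 9>0]
(A,R,X): not NE [P1→B gives 3>2; P2→S gives 2>1; P3→Y gives 7>2]
(A,R,Y): not NE [P1→B gives 6>5; P2→Q gives 9>2]
(A,R,Z): not NE [P3→Y gives 7>4]
(A,R,W): not NE [P2→Q gives 6>2; P3→Y gives 7>1]
(A,S,X): not NE [P1→B gives 9>7; P3→W gives 6>1]
(A,S,Y): not NE [P2→Q gives 9>5; P3→W gives 6>1]
(A,S,Z): not NE [P1→B gives 6>5]
(A,S,W): not NE [P2→Q gives 6>1]
(B,P,X): not NE [P2→R gives 8>6; P3→W gives 9>7]
(B,P,Y): not NE [P1→A gives 9>1; P2→S gives 9>2; P3→W gives 9>2]
(B,P,Z): not NE [P1→A gives 5>2; P2→S gives 10>6; P3→W gives 9>8]
(B,P,W): not NE [P1→A gives 9>3; P2→S gives 9>3]
(B,Q,X): not NE [P1→A gives 5>3; P3→W gives 7>2]
(B,Q,Y): not NE [P1→A gives 8>2; P3→W gives 7>1]
(B,Q,Z): not NE [P2→S gives 10>9; P3→W gives 7>4]
(B,Q,W): not NE [P2→S gives 9>2]
(B,R,X): not NE [P3→Z gives 9>3]
(B,R,Y): not NE [P2→S gives 9>5]
(B,R,Z): not NE [P1→A gives 9>5; P2→S gives 10>2]
(B,R,W): not NE [P1→A gives 9>5; P2→S gives 9>0; P3→Z gives 9>6]
(B,S,X): not NE [P2→R gives 8>2; P3→Z gives 10>8]
(B,S,Y): not NE [P1→A gives 1>0; P3→Z gives 10>9]
(B,S,Z): NE
(B,S,W): not NE [P1→A gives 9>4; P3→Z gives 10>1]

Nash profiles: (A,Q,Y), (B,S,Z)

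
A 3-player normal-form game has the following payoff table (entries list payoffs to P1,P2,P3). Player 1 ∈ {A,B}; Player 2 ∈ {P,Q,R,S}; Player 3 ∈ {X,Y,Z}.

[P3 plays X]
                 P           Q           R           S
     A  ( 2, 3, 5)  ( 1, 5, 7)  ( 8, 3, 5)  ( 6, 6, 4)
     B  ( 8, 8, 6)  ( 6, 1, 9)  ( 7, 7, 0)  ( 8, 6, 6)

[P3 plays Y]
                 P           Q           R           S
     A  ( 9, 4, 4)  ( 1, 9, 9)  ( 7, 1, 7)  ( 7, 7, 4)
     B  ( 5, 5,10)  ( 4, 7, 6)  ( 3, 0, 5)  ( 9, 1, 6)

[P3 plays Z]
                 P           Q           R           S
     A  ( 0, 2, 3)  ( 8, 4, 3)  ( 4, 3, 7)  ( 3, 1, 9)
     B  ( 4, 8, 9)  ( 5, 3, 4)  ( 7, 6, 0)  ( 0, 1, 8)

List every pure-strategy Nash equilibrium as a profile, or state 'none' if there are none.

PSNE: ∅

(A,P,X): not NE [P1→B gives 8>2; P2→S gives 6>3]
(A,P,Y): not NE [P2→Q gives 9>4; P3→X gives 5>4]
(A,P,Z): not NE [P1→B gives 4>0; P2→Q gives 4>2; P3→X gives 5>3]
(A,Q,X): not NE [P1→B gives 6>1; P2→S gives 6>5; P3→Y gives 9>7]
(A,Q,Y): not NE [P1→B gives 4>1]
(A,Q,Z): not NE [P3→Y gives 9>3]
(A,R,X): not NE [P2→S gives 6>3; P3→Z gives 7>5]
(A,R,Y): not NE [P2→Q gives 9>1]
(A,R,Z): not NE [P1→B gives 7>4; P2→Q gives 4>3]
(A,S,X): not NE [P1→B gives 8>6; P3→Z gives 9>4]
(A,S,Y): not NE [P1→B gives 9>7; P2→Q gives 9>7; P3→Z gives 9>4]
(A,S,Z): not NE [P2→Q gives 4>1]
(B,P,X): not NE [P3→Y gives 10>6]
(B,P,Y): not NE [P1→A gives 9>5; P2→Q gives 7>5]
(B,P,Z): not NE [P3→Y gives 10>9]
(B,Q,X): not NE [P2→P gives 8>1]
(B,Q,Y): not NE [P3→X gives 9>6]
(B,Q,Z): not NE [P1→A gives 8>5; P2→P gives 8>3; P3→X gives 9>4]
(B,R,X): not NE [P1→A gives 8>7; P2→P gives 8>7; P3→Y gives 5>0]
(B,R,Y): not NE [P1→A gives 7>3; P2→Q gives 7>0]
(B,R,Z): not NE [P2→P gives 8>6; P3→Y gives 5>0]
(B,S,X): not NE [P2→P gives 8>6; P3→Z gives 8>6]
(B,S,Y): not NE [P2→Q gives 7>1; P3→Z gives 8>6]
(B,S,Z): not NE [P1→A gives 3>0; P2→P gives 8>1]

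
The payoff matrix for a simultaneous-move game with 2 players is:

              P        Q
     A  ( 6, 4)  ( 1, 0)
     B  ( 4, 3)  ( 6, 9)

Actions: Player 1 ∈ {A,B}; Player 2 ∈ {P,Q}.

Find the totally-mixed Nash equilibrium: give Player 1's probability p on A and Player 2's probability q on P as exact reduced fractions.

P1 indiff ⇒ q·6+(1-q)·1 = q·4+(1-q)·6 ⇒ q(2) = (1-q)(5) ⇒ q = 5/7
P2 indiff ⇒ p·4+(1-p)·3 = p·0+(1-p)·9 ⇒ p(4) = (1-p)(6) ⇒ p = 3/5

p=3/5, q=5/7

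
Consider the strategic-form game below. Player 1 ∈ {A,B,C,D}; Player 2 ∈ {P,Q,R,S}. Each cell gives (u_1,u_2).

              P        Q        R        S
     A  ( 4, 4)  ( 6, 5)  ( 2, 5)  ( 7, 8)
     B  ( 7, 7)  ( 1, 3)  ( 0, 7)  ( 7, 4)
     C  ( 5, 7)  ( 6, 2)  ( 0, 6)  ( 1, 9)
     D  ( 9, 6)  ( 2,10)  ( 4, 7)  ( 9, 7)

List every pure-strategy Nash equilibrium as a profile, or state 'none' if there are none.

No pure NE.

(A,P): not NE [P1→D gives 9>4; P2→S gives 8>4]
(A,Q): not NE [P2→S gives 8>5]
(A,R): not NE [P1→D gives 4>2; P2→S gives 8>5]
(A,S): not NE [P1→D gives 9>7]
(B,P): not NE [P1→D gives 9>7]
(B,Q): not NE [P1→C gives 6>1; P2→R gives 7>3]
(B,R): not NE [P1→D gives 4>0]
(B,S): not NE [P1→D gives 9>7; P2→R gives 7>4]
(C,P): not NE [P1→D gives 9>5; P2→S gives 9>7]
(C,Q): not NE [P2→S gives 9>2]
(C,R): not NE [P1→D gives 4>0; P2→S gives 9>6]
(C,S): not NE [P1→D gives 9>1]
(D,P): not NE [P2→Q gives 10>6]
(D,Q): not NE [P1→C gives 6>2]
(D,R): not NE [P2→Q gives 10>7]
(D,S): not NE [P2→Q gives 10>7]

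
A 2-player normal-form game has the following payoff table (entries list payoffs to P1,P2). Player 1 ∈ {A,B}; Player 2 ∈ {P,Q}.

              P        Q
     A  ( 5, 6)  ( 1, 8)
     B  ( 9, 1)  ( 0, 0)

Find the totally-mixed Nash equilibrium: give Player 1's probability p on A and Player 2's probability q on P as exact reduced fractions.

P1 mixes 1/3 on A; P2 mixes 1/5 on P

P1 indiff ⇒ q·5+(1-q)·1 = q·9+(1-q)·0 ⇒ q(-4) = (1-q)(-1) ⇒ q = 1/5
P2 indiff ⇒ p·6+(1-p)·1 = p·8+(1-p)·0 ⇒ p(-2) = (1-p)(-1) ⇒ p = 1/3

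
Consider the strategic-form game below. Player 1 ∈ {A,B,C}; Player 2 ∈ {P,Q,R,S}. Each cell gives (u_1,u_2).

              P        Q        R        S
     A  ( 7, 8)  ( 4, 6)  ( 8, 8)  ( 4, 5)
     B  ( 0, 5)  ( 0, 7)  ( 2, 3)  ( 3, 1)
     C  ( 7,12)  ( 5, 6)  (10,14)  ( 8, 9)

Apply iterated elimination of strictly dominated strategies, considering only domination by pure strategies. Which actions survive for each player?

P1 drop B (A beats it: P:7>0 Q:4>0 R:8>2 S:4>3)
P2 drop Q (P beats it: A:8>6 C:12>6)
P2 drop S (P beats it: A:8>5 C:12>9)
P1→{A,C} P2→{P,R}

Survivors P1:{A,C} P2:{P,R}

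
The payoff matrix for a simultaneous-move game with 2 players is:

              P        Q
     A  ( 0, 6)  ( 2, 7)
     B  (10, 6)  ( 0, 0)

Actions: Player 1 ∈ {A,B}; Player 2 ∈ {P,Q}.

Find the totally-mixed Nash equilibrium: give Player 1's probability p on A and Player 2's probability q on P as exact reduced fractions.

P1 indiff ⇒ q·0+(1-q)·2 = q·10+(1-q)·0 ⇒ q(-10) = (1-q)(-2) ⇒ q = 1/6
P2 indiff ⇒ p·6+(1-p)·6 = p·7+(1-p)·0 ⇒ p(-1) = (1-p)(-6) ⇒ p = 6/7

(p,q) = (6/7, 1/6)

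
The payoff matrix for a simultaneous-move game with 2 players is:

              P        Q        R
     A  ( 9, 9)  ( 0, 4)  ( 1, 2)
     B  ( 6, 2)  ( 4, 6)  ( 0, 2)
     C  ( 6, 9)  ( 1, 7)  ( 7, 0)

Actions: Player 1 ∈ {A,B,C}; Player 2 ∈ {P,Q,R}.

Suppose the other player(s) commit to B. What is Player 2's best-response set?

argmax u_2 = {Q}

u_2(P vs B) = 2
u_2(Q vs B) = 6
u_2(R vs B) = 2
max payoff 6 at {Q}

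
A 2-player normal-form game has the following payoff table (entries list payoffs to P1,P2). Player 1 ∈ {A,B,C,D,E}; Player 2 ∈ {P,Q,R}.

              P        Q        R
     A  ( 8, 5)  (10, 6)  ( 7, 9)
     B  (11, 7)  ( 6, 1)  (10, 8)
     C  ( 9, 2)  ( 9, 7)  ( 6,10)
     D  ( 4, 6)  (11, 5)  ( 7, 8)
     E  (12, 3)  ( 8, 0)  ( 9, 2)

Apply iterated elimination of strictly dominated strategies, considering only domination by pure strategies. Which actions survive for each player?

Remaining: P1:{B,E} P2:{P,R}

P2 drop Q (R beats it: A:9>6 B:8>1 C:10>7 D:8>5 E:2>0)
P1 drop A (B beats it: P:11>8 R:10>7)
P1 drop C (B beats it: P:11>9 R:10>6)
P1 drop D (B beats it: P:11>4 R:10>7)
P1→{B,E} P2→{P,R}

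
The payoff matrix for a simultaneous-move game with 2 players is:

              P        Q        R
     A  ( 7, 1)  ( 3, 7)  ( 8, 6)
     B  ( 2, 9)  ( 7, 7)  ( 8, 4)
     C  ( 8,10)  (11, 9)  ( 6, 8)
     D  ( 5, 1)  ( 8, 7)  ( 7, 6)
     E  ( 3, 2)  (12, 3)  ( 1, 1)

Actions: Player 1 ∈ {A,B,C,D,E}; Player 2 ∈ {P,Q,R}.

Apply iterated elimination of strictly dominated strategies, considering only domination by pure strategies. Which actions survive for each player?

P2 drop R (Q beats it: A:7>6 B:7>4 C:9>8 D:7>6 E:3>1)
P1 drop A (C beats it: P:8>7 Q:11>3)
P1 drop B (C beats it: P:8>2 Q:11>7)
P1 drop D (C beats it: P:8>5 Q:11>8)
P1→{C,E} P2→{P,Q}

Survivors P1:{C,E} P2:{P,Q}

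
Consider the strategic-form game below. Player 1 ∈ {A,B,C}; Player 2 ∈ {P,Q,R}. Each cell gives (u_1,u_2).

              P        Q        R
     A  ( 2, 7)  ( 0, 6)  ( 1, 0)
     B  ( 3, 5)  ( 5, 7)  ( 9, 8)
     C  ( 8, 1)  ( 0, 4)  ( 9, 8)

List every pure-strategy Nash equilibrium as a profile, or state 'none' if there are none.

(A,P): not NE [P1→C gives 8>2]
(A,Q): not NE [P1→B gives 5>0; P2→P gives 7>6]
(A,R): not NE [P1→C gives 9>1; P2→P gives 7>0]
(B,P): not NE [P1→C gives 8>3; P2→R gives 8>5]
(B,Q): not NE [P2→R gives 8>7]
(B,R): NE
(C,P): not NE [P2→R gives 8>1]
(C,Q): not NE [P1→B gives 5>0; P2→R gives 8>4]
(C,R): NE

PSNE = {(B,R), (C,R)}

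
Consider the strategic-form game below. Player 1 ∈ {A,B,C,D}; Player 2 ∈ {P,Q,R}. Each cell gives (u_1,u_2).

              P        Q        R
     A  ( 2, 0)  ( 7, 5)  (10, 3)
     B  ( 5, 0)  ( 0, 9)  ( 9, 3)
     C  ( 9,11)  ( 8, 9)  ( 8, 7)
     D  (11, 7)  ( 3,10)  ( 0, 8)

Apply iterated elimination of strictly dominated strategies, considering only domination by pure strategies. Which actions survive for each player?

Survivors P1:{C,D} P2:{P,Q}

P2 drop R (Q beats it: A:5>3 B:9>3 C:9>7 D:10>8)
P1 drop A (C beats it: P:9>2 Q:8>7)
P1 drop B (C beats it: P:9>5 Q:8>0)
P1→{C,D} P2→{P,Q}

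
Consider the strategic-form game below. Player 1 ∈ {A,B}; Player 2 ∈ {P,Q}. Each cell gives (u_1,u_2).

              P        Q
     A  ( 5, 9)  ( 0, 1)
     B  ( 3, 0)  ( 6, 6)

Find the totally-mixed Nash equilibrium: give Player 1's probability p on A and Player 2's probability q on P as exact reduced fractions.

(p,q) = (3/7, 3/4)

P1 indiff ⇒ q·5+(1-q)·0 = q·3+(1-q)·6 ⇒ q(2) = (1-q)(6) ⇒ q = 3/4
P2 indiff ⇒ p·9+(1-p)·0 = p·1+(1-p)·6 ⇒ p(8) = (1-p)(6) ⇒ p = 3/7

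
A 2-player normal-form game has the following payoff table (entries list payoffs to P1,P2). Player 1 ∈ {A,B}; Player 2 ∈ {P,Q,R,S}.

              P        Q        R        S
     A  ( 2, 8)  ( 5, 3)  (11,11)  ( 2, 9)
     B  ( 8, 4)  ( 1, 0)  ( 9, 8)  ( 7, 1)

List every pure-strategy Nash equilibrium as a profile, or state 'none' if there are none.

NE set: (A,R)

(A,P): not NE [P1→B gives 8>2; P2→R gives 11>8]
(A,Q): not NE [P2→R gives 11>3]
(A,R): NE
(A,S): not NE [P1→B gives 7>2; P2→R gives 11>9]
(B,P): not NE [P2→R gives 8>4]
(B,Q): not NE [P1→A gives 5>1; P2→R gives 8>0]
(B,R): not NE [P1→A gives 11>9]
(B,S): not NE [P2→R gives 8>1]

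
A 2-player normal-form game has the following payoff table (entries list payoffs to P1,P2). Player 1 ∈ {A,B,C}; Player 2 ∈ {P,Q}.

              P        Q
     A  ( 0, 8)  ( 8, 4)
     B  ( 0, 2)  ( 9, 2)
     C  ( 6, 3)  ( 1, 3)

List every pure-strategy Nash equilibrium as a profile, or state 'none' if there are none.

PSNE = {(B,Q), (C,P)}

(A,P): not NE [P1→C gives 6>0]
(A,Q): not NE [P1→B gives 9>8; P2→P gives 8>4]
(B,P): not NE [P1→C gives 6>0]
(B,Q): NE
(C,P): NE
(C,Q): not NE [P1→B gives 9>1]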